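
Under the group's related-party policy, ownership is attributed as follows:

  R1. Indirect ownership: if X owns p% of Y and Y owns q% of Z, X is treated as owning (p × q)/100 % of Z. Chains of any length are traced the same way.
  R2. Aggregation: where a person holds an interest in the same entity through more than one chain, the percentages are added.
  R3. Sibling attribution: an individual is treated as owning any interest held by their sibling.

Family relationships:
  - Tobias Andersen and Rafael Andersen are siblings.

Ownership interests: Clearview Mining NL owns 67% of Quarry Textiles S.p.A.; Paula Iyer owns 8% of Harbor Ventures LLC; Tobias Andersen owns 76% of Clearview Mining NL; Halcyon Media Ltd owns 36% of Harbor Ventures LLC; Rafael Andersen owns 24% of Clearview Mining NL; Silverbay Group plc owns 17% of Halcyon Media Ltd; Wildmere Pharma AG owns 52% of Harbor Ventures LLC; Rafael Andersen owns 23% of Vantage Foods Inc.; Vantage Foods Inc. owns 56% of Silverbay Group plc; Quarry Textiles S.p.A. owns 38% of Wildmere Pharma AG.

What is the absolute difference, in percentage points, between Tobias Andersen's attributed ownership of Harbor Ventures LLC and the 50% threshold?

By sibling attribution (R3), Tobias Andersen is treated as also owning Rafael Andersen's interest in Clearview Mining NL, giving 76% + 24% = 100%.
By sibling attribution (R3), Tobias Andersen is treated as owning Rafael Andersen's 23% interest in Vantage Foods Inc.
Chain via Clearview Mining NL → Quarry Textiles S.p.A. → Wildmere Pharma AG (R1): 100% × 67% × 38% × 52% = 13.2392% of Harbor Ventures LLC.
Chain via Vantage Foods Inc. → Silverbay Group plc → Halcyon Media Ltd (R1): 23% × 56% × 17% × 36% = 0.788256% of Harbor Ventures LLC.
Aggregating (R2): 13.2392% + 0.788256% = 14.027456%.
14.027456% falls short of the 50% threshold by 35.972544 percentage points.

35.972544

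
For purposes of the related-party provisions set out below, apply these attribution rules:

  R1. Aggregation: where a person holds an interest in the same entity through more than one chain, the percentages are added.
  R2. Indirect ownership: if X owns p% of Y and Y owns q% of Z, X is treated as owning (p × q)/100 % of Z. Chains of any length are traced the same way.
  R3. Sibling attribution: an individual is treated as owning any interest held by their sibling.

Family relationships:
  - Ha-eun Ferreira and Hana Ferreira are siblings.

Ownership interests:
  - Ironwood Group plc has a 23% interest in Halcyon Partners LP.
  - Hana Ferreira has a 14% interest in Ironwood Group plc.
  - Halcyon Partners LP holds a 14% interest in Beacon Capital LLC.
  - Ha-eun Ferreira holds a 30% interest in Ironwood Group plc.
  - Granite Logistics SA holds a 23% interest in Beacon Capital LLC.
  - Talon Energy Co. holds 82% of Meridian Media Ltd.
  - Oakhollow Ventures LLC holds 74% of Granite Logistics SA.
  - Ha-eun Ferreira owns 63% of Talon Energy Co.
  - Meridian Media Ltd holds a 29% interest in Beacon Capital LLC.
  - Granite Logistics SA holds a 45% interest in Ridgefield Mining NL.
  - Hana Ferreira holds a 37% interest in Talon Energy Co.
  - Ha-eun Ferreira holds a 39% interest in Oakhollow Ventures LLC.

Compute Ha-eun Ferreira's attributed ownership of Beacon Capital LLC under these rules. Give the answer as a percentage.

31.8346%

By sibling attribution (R3), Ha-eun Ferreira is treated as also owning Hana Ferreira's interest in Talon Energy Co, giving 63% + 37% = 100%.
By sibling attribution (R3), Ha-eun Ferreira is treated as also owning Hana Ferreira's interest in Ironwood Group plc, giving 30% + 14% = 44%.
Chain via Oakhollow Ventures LLC → Granite Logistics SA (R2): 39% × 74% × 23% = 6.6378% of Beacon Capital LLC.
Chain via Talon Energy Co. → Meridian Media Ltd (R2): 100% × 82% × 29% = 23.78% of Beacon Capital LLC.
Chain via Ironwood Group plc → Halcyon Partners LP (R2): 44% × 23% × 14% = 1.4168% of Beacon Capital LLC.
Aggregating (R1): 6.6378% + 23.78% + 1.4168% = 31.8346%.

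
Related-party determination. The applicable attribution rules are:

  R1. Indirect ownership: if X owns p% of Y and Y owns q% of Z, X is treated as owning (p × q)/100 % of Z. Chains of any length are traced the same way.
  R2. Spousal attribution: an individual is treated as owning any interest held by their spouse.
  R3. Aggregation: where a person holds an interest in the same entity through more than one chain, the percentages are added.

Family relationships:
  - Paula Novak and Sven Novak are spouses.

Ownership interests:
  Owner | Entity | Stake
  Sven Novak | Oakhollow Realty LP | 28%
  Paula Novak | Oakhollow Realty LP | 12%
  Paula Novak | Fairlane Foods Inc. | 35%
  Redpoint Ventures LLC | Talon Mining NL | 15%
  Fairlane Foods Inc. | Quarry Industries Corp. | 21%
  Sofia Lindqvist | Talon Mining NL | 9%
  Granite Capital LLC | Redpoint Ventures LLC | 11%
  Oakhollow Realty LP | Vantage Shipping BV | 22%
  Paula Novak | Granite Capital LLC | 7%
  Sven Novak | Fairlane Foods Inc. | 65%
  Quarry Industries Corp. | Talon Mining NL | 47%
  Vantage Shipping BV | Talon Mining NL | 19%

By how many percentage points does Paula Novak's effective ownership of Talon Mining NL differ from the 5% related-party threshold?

By spousal attribution (R2), Paula Novak is treated as also owning Sven Novak's interest in Fairlane Foods Inc, giving 35% + 65% = 100%.
By spousal attribution (R2), Paula Novak is treated as also owning Sven Novak's interest in Oakhollow Realty LP, giving 12% + 28% = 40%.
Chain via Fairlane Foods Inc. → Quarry Industries Corp. (R1): 100% × 21% × 47% = 9.87% of Talon Mining NL.
Chain via Oakhollow Realty LP → Vantage Shipping BV (R1): 40% × 22% × 19% = 1.672% of Talon Mining NL.
Chain via Granite Capital LLC → Redpoint Ventures LLC (R1): 7% × 11% × 15% = 0.1155% of Talon Mining NL.
Aggregating (R3): 9.87% + 1.672% + 0.1155% = 11.6575%.
11.6575% exceeds the 5% threshold by 6.6575 percentage points.

6.6575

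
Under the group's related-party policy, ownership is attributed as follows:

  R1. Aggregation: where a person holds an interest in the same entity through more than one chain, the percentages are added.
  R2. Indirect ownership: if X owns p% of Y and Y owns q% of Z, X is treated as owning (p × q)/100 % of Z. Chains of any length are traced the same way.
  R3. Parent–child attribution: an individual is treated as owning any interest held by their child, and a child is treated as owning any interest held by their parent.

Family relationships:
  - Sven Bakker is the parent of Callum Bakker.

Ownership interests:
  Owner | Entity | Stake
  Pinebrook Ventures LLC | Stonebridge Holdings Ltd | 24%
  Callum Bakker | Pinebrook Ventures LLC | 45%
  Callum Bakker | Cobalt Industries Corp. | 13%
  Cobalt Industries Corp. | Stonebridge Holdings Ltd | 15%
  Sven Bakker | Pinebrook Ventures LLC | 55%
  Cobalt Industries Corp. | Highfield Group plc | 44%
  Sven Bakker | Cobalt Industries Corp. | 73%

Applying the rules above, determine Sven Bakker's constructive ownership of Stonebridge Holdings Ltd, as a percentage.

36.9%

By parent–child attribution (R3), Sven Bakker is treated as also owning Callum Bakker's interest in Cobalt Industries Corp, giving 73% + 13% = 86%.
By parent–child attribution (R3), Sven Bakker is treated as also owning Callum Bakker's interest in Pinebrook Ventures LLC, giving 55% + 45% = 100%.
Chain via Cobalt Industries Corp. (R2): 86% × 15% = 12.9% of Stonebridge Holdings Ltd.
Chain via Pinebrook Ventures LLC (R2): 100% × 24% = 24% of Stonebridge Holdings Ltd.
Aggregating (R1): 12.9% + 24% = 36.9%.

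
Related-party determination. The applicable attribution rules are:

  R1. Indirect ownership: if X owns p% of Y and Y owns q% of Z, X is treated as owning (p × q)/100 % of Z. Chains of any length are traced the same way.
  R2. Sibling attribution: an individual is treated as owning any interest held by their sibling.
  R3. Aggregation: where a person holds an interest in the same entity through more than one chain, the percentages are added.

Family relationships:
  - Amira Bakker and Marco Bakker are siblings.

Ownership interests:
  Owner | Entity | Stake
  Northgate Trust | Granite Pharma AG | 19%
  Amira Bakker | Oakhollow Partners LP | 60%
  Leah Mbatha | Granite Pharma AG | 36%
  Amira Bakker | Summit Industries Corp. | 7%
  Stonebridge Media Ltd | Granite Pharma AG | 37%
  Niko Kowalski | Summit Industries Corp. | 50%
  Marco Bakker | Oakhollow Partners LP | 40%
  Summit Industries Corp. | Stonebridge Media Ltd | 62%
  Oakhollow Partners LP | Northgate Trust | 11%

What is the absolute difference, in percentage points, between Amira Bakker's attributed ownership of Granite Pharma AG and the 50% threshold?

By sibling attribution (R2), Amira Bakker is treated as also owning Marco Bakker's interest in Oakhollow Partners LP, giving 60% + 40% = 100%.
Chain via Oakhollow Partners LP → Northgate Trust (R1): 100% × 11% × 19% = 2.09% of Granite Pharma AG.
Chain via Summit Industries Corp. → Stonebridge Media Ltd (R1): 7% × 62% × 37% = 1.6058% of Granite Pharma AG.
Aggregating (R3): 2.09% + 1.6058% = 3.6958%.
3.6958% falls short of the 50% threshold by 46.3042 percentage points.

46.3042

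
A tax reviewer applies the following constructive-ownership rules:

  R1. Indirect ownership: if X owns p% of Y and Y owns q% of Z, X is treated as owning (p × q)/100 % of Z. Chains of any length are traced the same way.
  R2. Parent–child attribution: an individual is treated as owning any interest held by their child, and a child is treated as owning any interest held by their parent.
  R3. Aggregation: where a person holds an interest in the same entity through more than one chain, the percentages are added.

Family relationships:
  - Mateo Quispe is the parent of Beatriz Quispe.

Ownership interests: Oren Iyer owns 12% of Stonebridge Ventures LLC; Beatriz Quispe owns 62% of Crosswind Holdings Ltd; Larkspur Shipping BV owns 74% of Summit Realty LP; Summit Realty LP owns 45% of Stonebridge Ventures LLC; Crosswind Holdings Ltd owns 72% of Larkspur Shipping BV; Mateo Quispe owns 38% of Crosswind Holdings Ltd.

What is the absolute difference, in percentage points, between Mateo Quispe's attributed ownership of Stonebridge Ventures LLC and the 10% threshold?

13.976

By parent–child attribution (R2), Mateo Quispe is treated as also owning Beatriz Quispe's interest in Crosswind Holdings Ltd, giving 38% + 62% = 100%.
Chain via Crosswind Holdings Ltd → Larkspur Shipping BV → Summit Realty LP (R1): 100% × 72% × 74% × 45% = 23.976% of Stonebridge Ventures LLC.
23.976% exceeds the 10% threshold by 13.976 percentage points.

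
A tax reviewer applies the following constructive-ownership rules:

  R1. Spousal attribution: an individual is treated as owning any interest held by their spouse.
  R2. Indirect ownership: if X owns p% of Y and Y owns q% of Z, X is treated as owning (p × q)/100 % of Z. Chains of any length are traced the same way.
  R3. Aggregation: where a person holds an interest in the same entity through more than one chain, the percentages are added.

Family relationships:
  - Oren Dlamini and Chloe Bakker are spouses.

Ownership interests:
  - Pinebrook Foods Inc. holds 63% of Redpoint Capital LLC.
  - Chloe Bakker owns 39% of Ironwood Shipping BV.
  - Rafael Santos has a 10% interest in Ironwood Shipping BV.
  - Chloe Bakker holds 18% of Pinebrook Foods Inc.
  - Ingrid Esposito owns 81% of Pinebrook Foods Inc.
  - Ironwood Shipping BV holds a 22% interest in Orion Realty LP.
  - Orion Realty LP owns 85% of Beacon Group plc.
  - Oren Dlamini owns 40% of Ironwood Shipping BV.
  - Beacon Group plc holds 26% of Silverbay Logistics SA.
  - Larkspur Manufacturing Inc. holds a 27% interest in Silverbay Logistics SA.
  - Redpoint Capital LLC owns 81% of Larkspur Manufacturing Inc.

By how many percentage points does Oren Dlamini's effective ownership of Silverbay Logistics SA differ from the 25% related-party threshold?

By spousal attribution (R1), Oren Dlamini is treated as also owning Chloe Bakker's interest in Ironwood Shipping BV, giving 40% + 39% = 79%.
By spousal attribution (R1), Oren Dlamini is treated as owning Chloe Bakker's 18% interest in Pinebrook Foods Inc.
Chain via Ironwood Shipping BV → Orion Realty LP → Beacon Group plc (R2): 79% × 22% × 85% × 26% = 3.84098% of Silverbay Logistics SA.
Chain via Pinebrook Foods Inc. → Redpoint Capital LLC → Larkspur Manufacturing Inc. (R2): 18% × 63% × 81% × 27% = 2.480058% of Silverbay Logistics SA.
Aggregating (R3): 3.84098% + 2.480058% = 6.321038%.
6.321038% falls short of the 25% threshold by 18.678962 percentage points.

18.678962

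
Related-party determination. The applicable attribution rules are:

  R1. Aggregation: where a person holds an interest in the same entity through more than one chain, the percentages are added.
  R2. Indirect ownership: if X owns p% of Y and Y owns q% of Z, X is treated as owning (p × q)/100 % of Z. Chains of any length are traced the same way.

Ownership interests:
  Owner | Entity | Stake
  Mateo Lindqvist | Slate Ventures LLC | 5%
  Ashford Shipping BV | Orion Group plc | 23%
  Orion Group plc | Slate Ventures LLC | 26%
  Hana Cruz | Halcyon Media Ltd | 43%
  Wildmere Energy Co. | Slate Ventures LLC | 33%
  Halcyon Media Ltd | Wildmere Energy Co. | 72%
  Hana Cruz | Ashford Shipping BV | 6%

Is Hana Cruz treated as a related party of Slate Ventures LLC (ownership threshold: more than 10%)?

Chain via Ashford Shipping BV → Orion Group plc (R2): 6% × 23% × 26% = 0.3588% of Slate Ventures LLC.
Chain via Halcyon Media Ltd → Wildmere Energy Co. (R2): 43% × 72% × 33% = 10.2168% of Slate Ventures LLC.
Aggregating (R1): 0.3588% + 10.2168% = 10.5756%.
10.5756% exceeds the 10% threshold, so Hana is a related party to Slate Ventures LLC.

Yes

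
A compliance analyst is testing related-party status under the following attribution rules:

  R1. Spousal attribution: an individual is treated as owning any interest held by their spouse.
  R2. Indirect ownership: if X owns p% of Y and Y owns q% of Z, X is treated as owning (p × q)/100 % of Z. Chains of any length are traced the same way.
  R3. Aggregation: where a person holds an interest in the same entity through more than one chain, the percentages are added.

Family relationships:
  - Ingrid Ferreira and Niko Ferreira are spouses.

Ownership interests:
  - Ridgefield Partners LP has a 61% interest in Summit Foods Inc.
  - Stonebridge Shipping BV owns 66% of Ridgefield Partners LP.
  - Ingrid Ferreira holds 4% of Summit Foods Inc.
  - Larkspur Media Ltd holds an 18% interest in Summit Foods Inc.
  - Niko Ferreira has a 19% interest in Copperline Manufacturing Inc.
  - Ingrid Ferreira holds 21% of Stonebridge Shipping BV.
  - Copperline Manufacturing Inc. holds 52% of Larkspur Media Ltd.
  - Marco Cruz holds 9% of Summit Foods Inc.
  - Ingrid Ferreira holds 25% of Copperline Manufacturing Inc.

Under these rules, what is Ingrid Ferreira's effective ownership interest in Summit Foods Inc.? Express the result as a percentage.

16.573%

By spousal attribution (R1), Ingrid Ferreira is treated as also owning Niko Ferreira's interest in Copperline Manufacturing Inc, giving 25% + 19% = 44%.
Chain via Copperline Manufacturing Inc. → Larkspur Media Ltd (R2): 44% × 52% × 18% = 4.1184% of Summit Foods Inc.
Chain via Stonebridge Shipping BV → Ridgefield Partners LP (R2): 21% × 66% × 61% = 8.4546% of Summit Foods Inc.
Direct interest in Summit Foods Inc: 4%.
Aggregating (R3): 4.1184% + 8.4546% + 4% = 16.573%.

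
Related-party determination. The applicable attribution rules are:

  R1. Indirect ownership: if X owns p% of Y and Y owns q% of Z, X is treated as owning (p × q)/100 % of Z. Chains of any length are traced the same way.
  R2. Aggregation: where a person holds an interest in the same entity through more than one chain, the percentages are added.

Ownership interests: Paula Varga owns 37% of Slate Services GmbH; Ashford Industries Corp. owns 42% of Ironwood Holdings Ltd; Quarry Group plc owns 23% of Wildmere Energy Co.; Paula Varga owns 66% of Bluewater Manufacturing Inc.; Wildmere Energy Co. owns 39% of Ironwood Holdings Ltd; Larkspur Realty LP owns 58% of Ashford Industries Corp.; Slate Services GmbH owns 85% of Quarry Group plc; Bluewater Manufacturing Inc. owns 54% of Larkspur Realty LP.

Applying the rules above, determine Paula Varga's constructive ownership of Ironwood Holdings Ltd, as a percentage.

Chain via Bluewater Manufacturing Inc. → Larkspur Realty LP → Ashford Industries Corp. (R1): 66% × 54% × 58% × 42% = 8.681904% of Ironwood Holdings Ltd.
Chain via Slate Services GmbH → Quarry Group plc → Wildmere Energy Co. (R1): 37% × 85% × 23% × 39% = 2.821065% of Ironwood Holdings Ltd.
Aggregating (R2): 8.681904% + 2.821065% = 11.502969%.

11.502969%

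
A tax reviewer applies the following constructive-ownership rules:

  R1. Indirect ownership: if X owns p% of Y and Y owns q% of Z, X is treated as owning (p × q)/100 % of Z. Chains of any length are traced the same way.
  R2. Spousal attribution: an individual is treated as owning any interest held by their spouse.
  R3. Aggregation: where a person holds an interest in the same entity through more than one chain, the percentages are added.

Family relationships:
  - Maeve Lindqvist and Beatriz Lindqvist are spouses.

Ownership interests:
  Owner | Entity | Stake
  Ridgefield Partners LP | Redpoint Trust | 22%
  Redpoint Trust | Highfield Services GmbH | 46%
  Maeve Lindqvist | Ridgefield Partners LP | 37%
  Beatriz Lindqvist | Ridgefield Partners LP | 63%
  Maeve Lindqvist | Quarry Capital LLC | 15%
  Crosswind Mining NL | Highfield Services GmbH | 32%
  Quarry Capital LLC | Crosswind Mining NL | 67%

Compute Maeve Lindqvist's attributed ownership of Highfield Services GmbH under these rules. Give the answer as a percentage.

By spousal attribution (R2), Maeve Lindqvist is treated as also owning Beatriz Lindqvist's interest in Ridgefield Partners LP, giving 37% + 63% = 100%.
Chain via Quarry Capital LLC → Crosswind Mining NL (R1): 15% × 67% × 32% = 3.216% of Highfield Services GmbH.
Chain via Ridgefield Partners LP → Redpoint Trust (R1): 100% × 22% × 46% = 10.12% of Highfield Services GmbH.
Aggregating (R3): 3.216% + 10.12% = 13.336%.

13.336%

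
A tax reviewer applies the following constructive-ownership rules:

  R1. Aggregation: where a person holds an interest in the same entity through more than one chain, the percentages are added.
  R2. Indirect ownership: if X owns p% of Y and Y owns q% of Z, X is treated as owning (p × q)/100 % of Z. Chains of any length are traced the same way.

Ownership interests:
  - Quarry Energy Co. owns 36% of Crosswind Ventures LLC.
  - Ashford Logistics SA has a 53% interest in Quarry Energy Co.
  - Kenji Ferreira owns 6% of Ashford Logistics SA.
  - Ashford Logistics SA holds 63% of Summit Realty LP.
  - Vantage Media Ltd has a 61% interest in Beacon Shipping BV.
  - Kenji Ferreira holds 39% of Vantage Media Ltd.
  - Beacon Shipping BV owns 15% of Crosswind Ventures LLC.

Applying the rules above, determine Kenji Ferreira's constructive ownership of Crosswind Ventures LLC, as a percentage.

Chain via Ashford Logistics SA → Quarry Energy Co. (R2): 6% × 53% × 36% = 1.1448% of Crosswind Ventures LLC.
Chain via Vantage Media Ltd → Beacon Shipping BV (R2): 39% × 61% × 15% = 3.5685% of Crosswind Ventures LLC.
Aggregating (R1): 1.1448% + 3.5685% = 4.7133%.

4.7133%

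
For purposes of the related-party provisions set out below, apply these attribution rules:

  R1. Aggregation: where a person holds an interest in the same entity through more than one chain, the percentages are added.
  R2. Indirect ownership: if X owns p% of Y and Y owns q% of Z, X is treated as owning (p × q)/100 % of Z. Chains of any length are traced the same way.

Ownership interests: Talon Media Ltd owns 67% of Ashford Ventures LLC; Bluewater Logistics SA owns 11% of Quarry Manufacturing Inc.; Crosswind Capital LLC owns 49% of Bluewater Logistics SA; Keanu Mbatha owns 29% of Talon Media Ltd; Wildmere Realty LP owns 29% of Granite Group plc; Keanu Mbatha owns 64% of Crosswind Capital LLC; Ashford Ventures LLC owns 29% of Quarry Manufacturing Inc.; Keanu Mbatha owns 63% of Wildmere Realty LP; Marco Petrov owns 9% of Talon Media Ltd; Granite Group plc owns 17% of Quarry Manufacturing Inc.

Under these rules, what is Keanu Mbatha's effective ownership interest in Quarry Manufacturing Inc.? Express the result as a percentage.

Chain via Talon Media Ltd → Ashford Ventures LLC (R2): 29% × 67% × 29% = 5.6347% of Quarry Manufacturing Inc.
Chain via Wildmere Realty LP → Granite Group plc (R2): 63% × 29% × 17% = 3.1059% of Quarry Manufacturing Inc.
Chain via Crosswind Capital LLC → Bluewater Logistics SA (R2): 64% × 49% × 11% = 3.4496% of Quarry Manufacturing Inc.
Aggregating (R1): 5.6347% + 3.1059% + 3.4496% = 12.1902%.

12.1902%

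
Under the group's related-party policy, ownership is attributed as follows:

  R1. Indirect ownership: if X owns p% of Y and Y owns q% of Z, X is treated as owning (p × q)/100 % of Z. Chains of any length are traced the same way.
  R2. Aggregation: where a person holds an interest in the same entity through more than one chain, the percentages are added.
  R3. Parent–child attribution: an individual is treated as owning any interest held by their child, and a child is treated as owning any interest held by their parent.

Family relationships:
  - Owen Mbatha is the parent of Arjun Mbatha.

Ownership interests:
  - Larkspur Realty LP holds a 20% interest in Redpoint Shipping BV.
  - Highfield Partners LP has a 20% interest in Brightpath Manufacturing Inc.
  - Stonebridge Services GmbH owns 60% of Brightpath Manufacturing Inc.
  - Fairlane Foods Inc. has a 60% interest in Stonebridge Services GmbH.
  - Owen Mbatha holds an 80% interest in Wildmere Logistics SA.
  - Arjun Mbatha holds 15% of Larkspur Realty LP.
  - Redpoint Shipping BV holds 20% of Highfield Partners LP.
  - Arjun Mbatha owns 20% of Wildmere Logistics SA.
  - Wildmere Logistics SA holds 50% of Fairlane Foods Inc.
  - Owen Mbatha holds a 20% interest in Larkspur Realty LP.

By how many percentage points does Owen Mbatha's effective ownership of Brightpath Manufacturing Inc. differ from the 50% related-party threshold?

By parent–child attribution (R3), Owen Mbatha is treated as also owning Arjun Mbatha's interest in Wildmere Logistics SA, giving 80% + 20% = 100%.
By parent–child attribution (R3), Owen Mbatha is treated as also owning Arjun Mbatha's interest in Larkspur Realty LP, giving 20% + 15% = 35%.
Chain via Wildmere Logistics SA → Fairlane Foods Inc. → Stonebridge Services GmbH (R1): 100% × 50% × 60% × 60% = 18% of Brightpath Manufacturing Inc.
Chain via Larkspur Realty LP → Redpoint Shipping BV → Highfield Partners LP (R1): 35% × 20% × 20% × 20% = 0.28% of Brightpath Manufacturing Inc.
Aggregating (R2): 18% + 0.28% = 18.28%.
18.28% falls short of the 50% threshold by 31.72 percentage points.

31.72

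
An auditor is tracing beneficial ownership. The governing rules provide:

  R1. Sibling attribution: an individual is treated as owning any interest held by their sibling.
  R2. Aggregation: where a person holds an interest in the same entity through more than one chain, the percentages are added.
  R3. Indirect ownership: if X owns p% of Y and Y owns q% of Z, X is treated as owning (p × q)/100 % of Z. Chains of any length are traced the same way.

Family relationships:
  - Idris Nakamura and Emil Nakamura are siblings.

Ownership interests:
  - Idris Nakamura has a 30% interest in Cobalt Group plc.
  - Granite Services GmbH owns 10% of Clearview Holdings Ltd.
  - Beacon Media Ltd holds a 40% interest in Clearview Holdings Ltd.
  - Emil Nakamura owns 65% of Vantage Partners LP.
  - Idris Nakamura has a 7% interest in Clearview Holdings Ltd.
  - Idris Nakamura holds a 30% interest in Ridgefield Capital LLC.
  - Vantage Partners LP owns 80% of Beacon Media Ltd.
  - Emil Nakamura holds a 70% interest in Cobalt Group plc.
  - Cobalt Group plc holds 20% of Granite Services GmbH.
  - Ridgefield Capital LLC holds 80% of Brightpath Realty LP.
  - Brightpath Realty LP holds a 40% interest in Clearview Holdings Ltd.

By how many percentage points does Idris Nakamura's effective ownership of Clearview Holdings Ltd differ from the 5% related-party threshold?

34.4

By sibling attribution (R1), Idris Nakamura is treated as also owning Emil Nakamura's interest in Cobalt Group plc, giving 30% + 70% = 100%.
By sibling attribution (R1), Idris Nakamura is treated as owning Emil Nakamura's 65% interest in Vantage Partners LP.
Chain via Cobalt Group plc → Granite Services GmbH (R3): 100% × 20% × 10% = 2% of Clearview Holdings Ltd.
Chain via Ridgefield Capital LLC → Brightpath Realty LP (R3): 30% × 80% × 40% = 9.6% of Clearview Holdings Ltd.
Direct interest in Clearview Holdings Ltd: 7%.
Chain via Vantage Partners LP → Beacon Media Ltd (R3): 65% × 80% × 40% = 20.8% of Clearview Holdings Ltd.
Aggregating (R2): 2% + 9.6% + 7% + 20.8% = 39.4%.
39.4% exceeds the 5% threshold by 34.4 percentage points.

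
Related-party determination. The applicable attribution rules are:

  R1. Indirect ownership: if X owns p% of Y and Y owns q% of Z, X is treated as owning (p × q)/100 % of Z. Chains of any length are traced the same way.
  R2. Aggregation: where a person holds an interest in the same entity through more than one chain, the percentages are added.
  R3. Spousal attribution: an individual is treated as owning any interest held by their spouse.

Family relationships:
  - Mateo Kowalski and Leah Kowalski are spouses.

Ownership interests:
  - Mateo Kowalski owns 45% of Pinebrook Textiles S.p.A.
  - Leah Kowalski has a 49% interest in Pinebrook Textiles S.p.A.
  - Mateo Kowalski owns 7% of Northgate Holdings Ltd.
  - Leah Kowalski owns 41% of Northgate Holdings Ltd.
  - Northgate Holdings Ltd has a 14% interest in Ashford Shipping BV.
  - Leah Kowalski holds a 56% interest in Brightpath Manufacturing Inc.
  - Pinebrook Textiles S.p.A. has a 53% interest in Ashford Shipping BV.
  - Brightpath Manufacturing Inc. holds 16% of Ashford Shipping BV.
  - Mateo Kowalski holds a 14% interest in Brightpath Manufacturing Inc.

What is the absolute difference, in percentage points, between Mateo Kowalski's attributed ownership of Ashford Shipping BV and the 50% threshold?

17.74

By spousal attribution (R3), Mateo Kowalski is treated as also owning Leah Kowalski's interest in Pinebrook Textiles S.p.A, giving 45% + 49% = 94%.
By spousal attribution (R3), Mateo Kowalski is treated as also owning Leah Kowalski's interest in Brightpath Manufacturing Inc, giving 14% + 56% = 70%.
By spousal attribution (R3), Mateo Kowalski is treated as also owning Leah Kowalski's interest in Northgate Holdings Ltd, giving 7% + 41% = 48%.
Chain via Pinebrook Textiles S.p.A. (R1): 94% × 53% = 49.82% of Ashford Shipping BV.
Chain via Brightpath Manufacturing Inc. (R1): 70% × 16% = 11.2% of Ashford Shipping BV.
Chain via Northgate Holdings Ltd (R1): 48% × 14% = 6.72% of Ashford Shipping BV.
Aggregating (R2): 49.82% + 11.2% + 6.72% = 67.74%.
67.74% exceeds the 50% threshold by 17.74 percentage points.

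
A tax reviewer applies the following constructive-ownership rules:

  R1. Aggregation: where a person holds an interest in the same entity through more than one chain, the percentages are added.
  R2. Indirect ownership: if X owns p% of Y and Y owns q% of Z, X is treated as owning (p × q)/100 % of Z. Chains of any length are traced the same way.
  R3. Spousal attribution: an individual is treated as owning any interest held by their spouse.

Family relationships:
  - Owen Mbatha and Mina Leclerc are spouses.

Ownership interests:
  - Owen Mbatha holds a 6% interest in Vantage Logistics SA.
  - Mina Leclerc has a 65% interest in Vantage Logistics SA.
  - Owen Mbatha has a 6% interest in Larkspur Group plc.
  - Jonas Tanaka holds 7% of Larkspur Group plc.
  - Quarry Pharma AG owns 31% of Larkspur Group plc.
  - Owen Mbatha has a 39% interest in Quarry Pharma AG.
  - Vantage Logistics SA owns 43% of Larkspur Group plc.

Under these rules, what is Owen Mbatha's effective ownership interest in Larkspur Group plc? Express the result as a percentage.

48.62%

By spousal attribution (R3), Owen Mbatha is treated as also owning Mina Leclerc's interest in Vantage Logistics SA, giving 6% + 65% = 71%.
Chain via Quarry Pharma AG (R2): 39% × 31% = 12.09% of Larkspur Group plc.
Chain via Vantage Logistics SA (R2): 71% × 43% = 30.53% of Larkspur Group plc.
Direct interest in Larkspur Group plc: 6%.
Aggregating (R1): 12.09% + 30.53% + 6% = 48.62%.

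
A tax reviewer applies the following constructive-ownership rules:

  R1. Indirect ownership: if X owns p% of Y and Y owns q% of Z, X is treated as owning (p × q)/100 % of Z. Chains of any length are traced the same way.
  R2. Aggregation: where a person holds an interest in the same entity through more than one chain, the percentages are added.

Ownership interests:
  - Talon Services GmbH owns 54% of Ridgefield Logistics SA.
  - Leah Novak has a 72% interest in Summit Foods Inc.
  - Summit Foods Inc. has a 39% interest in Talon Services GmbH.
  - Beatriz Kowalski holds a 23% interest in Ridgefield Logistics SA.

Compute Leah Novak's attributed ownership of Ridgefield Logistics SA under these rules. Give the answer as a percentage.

15.1632%

Chain via Summit Foods Inc. → Talon Services GmbH (R1): 72% × 39% × 54% = 15.1632% of Ridgefield Logistics SA.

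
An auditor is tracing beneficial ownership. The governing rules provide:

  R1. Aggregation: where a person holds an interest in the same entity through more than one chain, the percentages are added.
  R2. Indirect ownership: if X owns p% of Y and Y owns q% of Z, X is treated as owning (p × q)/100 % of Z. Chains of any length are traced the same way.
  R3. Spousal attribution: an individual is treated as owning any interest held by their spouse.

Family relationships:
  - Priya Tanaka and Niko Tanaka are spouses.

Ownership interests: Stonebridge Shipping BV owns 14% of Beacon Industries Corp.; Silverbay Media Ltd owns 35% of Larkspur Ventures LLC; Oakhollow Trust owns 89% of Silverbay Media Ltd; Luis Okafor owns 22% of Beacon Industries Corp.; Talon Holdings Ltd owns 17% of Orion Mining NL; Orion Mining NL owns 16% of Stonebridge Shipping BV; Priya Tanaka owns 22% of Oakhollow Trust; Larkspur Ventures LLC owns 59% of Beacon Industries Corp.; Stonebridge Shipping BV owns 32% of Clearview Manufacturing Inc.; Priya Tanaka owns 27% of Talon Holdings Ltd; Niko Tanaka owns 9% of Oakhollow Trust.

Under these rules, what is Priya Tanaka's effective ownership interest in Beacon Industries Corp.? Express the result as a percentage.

5.800151%

By spousal attribution (R3), Priya Tanaka is treated as also owning Niko Tanaka's interest in Oakhollow Trust, giving 22% + 9% = 31%.
Chain via Talon Holdings Ltd → Orion Mining NL → Stonebridge Shipping BV (R2): 27% × 17% × 16% × 14% = 0.102816% of Beacon Industries Corp.
Chain via Oakhollow Trust → Silverbay Media Ltd → Larkspur Ventures LLC (R2): 31% × 89% × 35% × 59% = 5.697335% of Beacon Industries Corp.
Aggregating (R1): 0.102816% + 5.697335% = 5.800151%.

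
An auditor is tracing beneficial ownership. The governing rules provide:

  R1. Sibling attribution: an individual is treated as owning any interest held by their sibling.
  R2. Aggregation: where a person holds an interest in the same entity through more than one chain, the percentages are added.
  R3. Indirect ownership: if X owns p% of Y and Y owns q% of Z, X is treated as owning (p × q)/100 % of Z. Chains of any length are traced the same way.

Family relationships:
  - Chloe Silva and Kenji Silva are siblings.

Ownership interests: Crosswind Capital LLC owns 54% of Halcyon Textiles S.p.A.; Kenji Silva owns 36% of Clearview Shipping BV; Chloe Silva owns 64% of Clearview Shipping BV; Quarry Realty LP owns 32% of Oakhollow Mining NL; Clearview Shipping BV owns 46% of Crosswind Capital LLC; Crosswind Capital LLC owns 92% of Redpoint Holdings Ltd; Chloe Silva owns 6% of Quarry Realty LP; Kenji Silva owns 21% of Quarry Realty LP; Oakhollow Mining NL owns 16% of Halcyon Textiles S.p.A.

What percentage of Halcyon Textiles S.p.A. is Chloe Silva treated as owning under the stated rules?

By sibling attribution (R1), Chloe Silva is treated as also owning Kenji Silva's interest in Quarry Realty LP, giving 6% + 21% = 27%.
By sibling attribution (R1), Chloe Silva is treated as also owning Kenji Silva's interest in Clearview Shipping BV, giving 64% + 36% = 100%.
Chain via Quarry Realty LP → Oakhollow Mining NL (R3): 27% × 32% × 16% = 1.3824% of Halcyon Textiles S.p.A.
Chain via Clearview Shipping BV → Crosswind Capital LLC (R3): 100% × 46% × 54% = 24.84% of Halcyon Textiles S.p.A.
Aggregating (R2): 1.3824% + 24.84% = 26.2224%.

26.2224%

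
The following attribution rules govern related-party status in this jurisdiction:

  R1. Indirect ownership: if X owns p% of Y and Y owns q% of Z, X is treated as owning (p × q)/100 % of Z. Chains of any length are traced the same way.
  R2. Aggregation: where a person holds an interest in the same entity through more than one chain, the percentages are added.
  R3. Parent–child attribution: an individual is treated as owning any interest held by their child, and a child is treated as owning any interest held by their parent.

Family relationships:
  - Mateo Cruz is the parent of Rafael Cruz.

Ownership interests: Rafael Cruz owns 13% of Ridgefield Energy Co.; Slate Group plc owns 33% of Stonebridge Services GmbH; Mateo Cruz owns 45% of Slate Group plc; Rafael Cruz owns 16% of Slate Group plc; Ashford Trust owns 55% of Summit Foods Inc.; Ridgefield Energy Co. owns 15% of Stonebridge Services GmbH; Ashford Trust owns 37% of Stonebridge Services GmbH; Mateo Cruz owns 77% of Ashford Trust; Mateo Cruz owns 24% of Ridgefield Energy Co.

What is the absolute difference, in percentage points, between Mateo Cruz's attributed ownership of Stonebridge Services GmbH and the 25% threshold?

29.17

By parent–child attribution (R3), Mateo Cruz is treated as also owning Rafael Cruz's interest in Ridgefield Energy Co, giving 24% + 13% = 37%.
By parent–child attribution (R3), Mateo Cruz is treated as also owning Rafael Cruz's interest in Slate Group plc, giving 45% + 16% = 61%.
Chain via Ridgefield Energy Co. (R1): 37% × 15% = 5.55% of Stonebridge Services GmbH.
Chain via Slate Group plc (R1): 61% × 33% = 20.13% of Stonebridge Services GmbH.
Chain via Ashford Trust (R1): 77% × 37% = 28.49% of Stonebridge Services GmbH.
Aggregating (R2): 5.55% + 20.13% + 28.49% = 54.17%.
54.17% exceeds the 25% threshold by 29.17 percentage points.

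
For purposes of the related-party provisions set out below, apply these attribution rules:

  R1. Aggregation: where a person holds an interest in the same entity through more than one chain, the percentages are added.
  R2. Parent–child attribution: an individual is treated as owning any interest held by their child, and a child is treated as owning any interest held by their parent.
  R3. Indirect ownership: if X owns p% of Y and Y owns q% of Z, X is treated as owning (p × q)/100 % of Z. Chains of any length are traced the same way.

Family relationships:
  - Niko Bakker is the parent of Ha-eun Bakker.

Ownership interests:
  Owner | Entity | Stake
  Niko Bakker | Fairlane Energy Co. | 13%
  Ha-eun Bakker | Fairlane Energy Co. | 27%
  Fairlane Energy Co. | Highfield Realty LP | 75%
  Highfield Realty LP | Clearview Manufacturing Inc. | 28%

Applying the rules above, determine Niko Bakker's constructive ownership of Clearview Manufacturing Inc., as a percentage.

8.4%

By parent–child attribution (R2), Niko Bakker is treated as also owning Ha-eun Bakker's interest in Fairlane Energy Co, giving 13% + 27% = 40%.
Chain via Fairlane Energy Co. → Highfield Realty LP (R3): 40% × 75% × 28% = 8.4% of Clearview Manufacturing Inc.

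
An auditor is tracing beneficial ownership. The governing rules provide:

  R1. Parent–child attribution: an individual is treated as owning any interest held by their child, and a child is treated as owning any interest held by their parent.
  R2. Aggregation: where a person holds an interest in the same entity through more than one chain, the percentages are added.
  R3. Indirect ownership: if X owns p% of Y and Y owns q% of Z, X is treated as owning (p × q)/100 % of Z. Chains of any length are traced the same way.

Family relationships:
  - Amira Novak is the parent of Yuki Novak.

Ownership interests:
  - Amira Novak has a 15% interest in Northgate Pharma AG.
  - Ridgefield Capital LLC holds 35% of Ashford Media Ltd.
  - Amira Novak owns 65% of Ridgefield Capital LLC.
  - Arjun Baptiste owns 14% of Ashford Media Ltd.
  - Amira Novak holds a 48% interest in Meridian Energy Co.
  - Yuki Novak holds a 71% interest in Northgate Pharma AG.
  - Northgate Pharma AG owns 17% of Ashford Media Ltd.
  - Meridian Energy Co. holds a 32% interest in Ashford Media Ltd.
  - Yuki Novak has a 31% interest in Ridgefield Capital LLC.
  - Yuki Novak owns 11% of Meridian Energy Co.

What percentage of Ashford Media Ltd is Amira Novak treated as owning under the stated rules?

67.1%

By parent–child attribution (R1), Amira Novak is treated as also owning Yuki Novak's interest in Northgate Pharma AG, giving 15% + 71% = 86%.
By parent–child attribution (R1), Amira Novak is treated as also owning Yuki Novak's interest in Meridian Energy Co, giving 48% + 11% = 59%.
By parent–child attribution (R1), Amira Novak is treated as also owning Yuki Novak's interest in Ridgefield Capital LLC, giving 65% + 31% = 96%.
Chain via Northgate Pharma AG (R3): 86% × 17% = 14.62% of Ashford Media Ltd.
Chain via Meridian Energy Co. (R3): 59% × 32% = 18.88% of Ashford Media Ltd.
Chain via Ridgefield Capital LLC (R3): 96% × 35% = 33.6% of Ashford Media Ltd.
Aggregating (R2): 14.62% + 18.88% + 33.6% = 67.1%.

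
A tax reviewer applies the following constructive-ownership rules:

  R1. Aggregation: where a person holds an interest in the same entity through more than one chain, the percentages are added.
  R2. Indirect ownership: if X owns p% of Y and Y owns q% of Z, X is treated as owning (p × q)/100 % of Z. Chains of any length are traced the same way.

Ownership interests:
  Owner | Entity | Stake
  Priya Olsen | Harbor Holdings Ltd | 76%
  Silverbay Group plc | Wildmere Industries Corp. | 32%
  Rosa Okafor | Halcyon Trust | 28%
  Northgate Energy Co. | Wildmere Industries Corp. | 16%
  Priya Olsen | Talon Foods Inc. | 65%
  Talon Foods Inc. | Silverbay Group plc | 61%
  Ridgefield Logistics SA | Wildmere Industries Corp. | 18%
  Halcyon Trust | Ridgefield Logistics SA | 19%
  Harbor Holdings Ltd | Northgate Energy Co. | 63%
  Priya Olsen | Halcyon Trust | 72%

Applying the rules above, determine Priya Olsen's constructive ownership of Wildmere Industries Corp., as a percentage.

22.8112%

Chain via Halcyon Trust → Ridgefield Logistics SA (R2): 72% × 19% × 18% = 2.4624% of Wildmere Industries Corp.
Chain via Harbor Holdings Ltd → Northgate Energy Co. (R2): 76% × 63% × 16% = 7.6608% of Wildmere Industries Corp.
Chain via Talon Foods Inc. → Silverbay Group plc (R2): 65% × 61% × 32% = 12.688% of Wildmere Industries Corp.
Aggregating (R1): 2.4624% + 7.6608% + 12.688% = 22.8112%.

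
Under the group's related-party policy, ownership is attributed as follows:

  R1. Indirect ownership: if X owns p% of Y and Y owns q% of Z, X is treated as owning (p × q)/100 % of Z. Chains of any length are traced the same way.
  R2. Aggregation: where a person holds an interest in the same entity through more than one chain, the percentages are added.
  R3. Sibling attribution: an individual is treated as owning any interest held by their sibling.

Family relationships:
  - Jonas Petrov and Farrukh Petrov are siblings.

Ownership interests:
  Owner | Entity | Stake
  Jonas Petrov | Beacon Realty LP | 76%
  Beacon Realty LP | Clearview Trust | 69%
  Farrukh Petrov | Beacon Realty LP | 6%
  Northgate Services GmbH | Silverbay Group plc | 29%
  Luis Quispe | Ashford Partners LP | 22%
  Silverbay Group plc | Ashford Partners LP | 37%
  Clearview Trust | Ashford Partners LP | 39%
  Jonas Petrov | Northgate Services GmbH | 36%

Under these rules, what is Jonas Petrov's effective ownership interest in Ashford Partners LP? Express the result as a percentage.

25.929%

By sibling attribution (R3), Jonas Petrov is treated as also owning Farrukh Petrov's interest in Beacon Realty LP, giving 76% + 6% = 82%.
Chain via Northgate Services GmbH → Silverbay Group plc (R1): 36% × 29% × 37% = 3.8628% of Ashford Partners LP.
Chain via Beacon Realty LP → Clearview Trust (R1): 82% × 69% × 39% = 22.0662% of Ashford Partners LP.
Aggregating (R2): 3.8628% + 22.0662% = 25.929%.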